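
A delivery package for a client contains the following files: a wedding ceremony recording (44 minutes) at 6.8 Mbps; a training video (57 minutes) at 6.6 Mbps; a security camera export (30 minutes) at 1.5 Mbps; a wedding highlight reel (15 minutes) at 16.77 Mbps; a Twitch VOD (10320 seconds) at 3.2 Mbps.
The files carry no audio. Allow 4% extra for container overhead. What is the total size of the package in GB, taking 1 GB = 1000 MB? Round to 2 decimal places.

wedding ceremony recording: 6.800 Mbps × 2640 s × 1.04 = 18670.1 Mb
training video: 6.600 Mbps × 3420 s × 1.04 = 23474.9 Mb
security camera export: 1.500 Mbps × 1800 s × 1.04 = 2808.0 Mb
wedding highlight reel: 16.770 Mbps × 900 s × 1.04 = 15696.7 Mb
Twitch VOD: 3.200 Mbps × 10320 s × 1.04 = 34345.0 Mb
Total: 94994.6 Mb = 11874.3 MB.
= 11.87 GB.

11.87 GB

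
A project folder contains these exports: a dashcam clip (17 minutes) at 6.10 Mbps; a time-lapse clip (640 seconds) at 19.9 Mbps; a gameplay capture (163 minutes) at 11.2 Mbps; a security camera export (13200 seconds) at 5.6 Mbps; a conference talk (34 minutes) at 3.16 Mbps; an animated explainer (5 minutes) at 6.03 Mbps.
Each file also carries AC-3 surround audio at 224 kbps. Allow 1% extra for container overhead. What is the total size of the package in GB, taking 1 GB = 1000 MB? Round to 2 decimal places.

Audio: 224 kbps = 0.224 Mbps.
dashcam clip: 6.324 Mbps × 1020 s × 1.01 = 6515.0 Mb
time-lapse clip: 20.124 Mbps × 640 s × 1.01 = 13008.2 Mb
gameplay capture: 11.424 Mbps × 9780 s × 1.01 = 112844.0 Mb
security camera export: 5.824 Mbps × 13200 s × 1.01 = 77645.6 Mb
conference talk: 3.384 Mbps × 2040 s × 1.01 = 6972.4 Mb
animated explainer: 6.254 Mbps × 300 s × 1.01 = 1895.0 Mb
Total: 218880.0 Mb = 27360.0 MB.
= 27.36 GB.

27.36 GB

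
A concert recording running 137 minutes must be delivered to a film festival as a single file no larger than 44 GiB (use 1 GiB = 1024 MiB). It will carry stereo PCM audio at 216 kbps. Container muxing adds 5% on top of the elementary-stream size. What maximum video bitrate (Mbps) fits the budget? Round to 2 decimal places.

Budget: 44 GiB = 377957.1 Mb.
Stream payload after overhead: 377957.1 / 1.05 = 359959.2 Mb.
137 min = 8220 s
Total bitrate budget: 359959.2 Mb / 8220 s = 43.791 Mbps.
Audio: 216 kbps = 0.216 Mbps.
Video: 43.791 − 0.216 = 43.575 Mbps.

43.57 Mbps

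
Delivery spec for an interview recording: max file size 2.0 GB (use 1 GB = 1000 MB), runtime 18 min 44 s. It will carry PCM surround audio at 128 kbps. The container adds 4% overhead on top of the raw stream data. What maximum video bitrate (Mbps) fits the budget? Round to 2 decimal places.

13.56 Mbps

Budget: 2.0 GB = 16000.0 Mb.
Stream payload after overhead: 16000.0 / 1.04 = 15384.6 Mb.
18 min 44 s = 1124 s
Total bitrate budget: 15384.6 Mb / 1124 s = 13.687 Mbps.
Audio: 128 kbps = 0.128 Mbps.
Video: 13.687 − 0.128 = 13.559 Mbps.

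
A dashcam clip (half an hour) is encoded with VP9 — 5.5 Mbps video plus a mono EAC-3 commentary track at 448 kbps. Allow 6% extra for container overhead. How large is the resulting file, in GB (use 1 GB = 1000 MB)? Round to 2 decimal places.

30 min = 1800 s
Audio: 448 kbps = 0.448 Mbps.
Total bitrate: 5.5 + 0.448 = 5.948 Mbps.
Stream data: 5.948 Mbps × 1800 s = 10706.4 Mb.
With 6% container overhead: ×1.06.
11,349 Mb ÷ 8 = 1,419 MB → 1.419 GB.

1.42 GB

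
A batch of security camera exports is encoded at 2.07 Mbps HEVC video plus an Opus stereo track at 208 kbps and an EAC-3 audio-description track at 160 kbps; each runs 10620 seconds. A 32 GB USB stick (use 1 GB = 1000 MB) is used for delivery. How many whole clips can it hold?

Audio total: 208 + 160 = 368 kbps = 0.368 Mbps.
Total bitrate: 2.438 Mbps.
Per item: 2.438 Mbps × 10620 s = 25,892 Mb = 3,236 MB.
Capacity: 32 GB = 256,000 Mb; 9.89 items → 9 complete.

9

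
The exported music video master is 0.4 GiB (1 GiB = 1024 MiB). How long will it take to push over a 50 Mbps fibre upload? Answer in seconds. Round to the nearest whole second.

69 seconds

File: 0.4 GiB = 3436.0 Mb.
At 50 Mbps: 3436.0 / 50 = 68.7 s ≈ 68.7 seconds.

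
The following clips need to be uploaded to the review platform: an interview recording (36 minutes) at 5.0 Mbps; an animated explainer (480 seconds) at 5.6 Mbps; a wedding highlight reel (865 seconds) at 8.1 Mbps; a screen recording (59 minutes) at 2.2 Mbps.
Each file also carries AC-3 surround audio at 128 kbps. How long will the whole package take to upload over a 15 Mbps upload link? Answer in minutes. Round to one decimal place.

Audio: 128 kbps = 0.128 Mbps.
interview recording: 5.128 Mbps × 2160 s = 11076.5 Mb
animated explainer: 5.728 Mbps × 480 s = 2749.4 Mb
wedding highlight reel: 8.228 Mbps × 865 s = 7117.2 Mb
screen recording: 2.328 Mbps × 3540 s = 8241.1 Mb
Total: 29184.3 Mb = 3648.0 MB.
At 15 Mbps: 29184.3 / 15 = 1946 s ≈ 32.4 minutes.

32.4 minutes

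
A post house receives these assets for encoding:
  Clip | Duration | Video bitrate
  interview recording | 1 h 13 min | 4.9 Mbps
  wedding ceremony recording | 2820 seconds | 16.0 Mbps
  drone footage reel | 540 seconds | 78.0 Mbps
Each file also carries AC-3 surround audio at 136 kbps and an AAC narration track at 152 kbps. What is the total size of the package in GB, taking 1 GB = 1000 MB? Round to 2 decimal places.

Audio total: 136 + 152 = 288 kbps = 0.288 Mbps.
interview recording: 5.188 Mbps × 4380 s = 22723.4 Mb
wedding ceremony recording: 16.288 Mbps × 2820 s = 45932.2 Mb
drone footage reel: 78.288 Mbps × 540 s = 42275.5 Mb
Total: 110931.1 Mb = 13866.4 MB.
= 13.87 GB.

13.87 GB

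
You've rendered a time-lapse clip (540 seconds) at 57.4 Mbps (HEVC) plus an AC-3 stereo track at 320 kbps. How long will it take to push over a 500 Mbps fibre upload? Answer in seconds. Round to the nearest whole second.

62 seconds

Audio: 320 kbps = 0.320 Mbps.
Total bitrate: 57.720 Mbps.
File: 57.720 Mbps × 540 s = 31168.8 Mb.
At 500 Mbps: 31168.8 / 500 = 62.3 s ≈ 62.3 seconds.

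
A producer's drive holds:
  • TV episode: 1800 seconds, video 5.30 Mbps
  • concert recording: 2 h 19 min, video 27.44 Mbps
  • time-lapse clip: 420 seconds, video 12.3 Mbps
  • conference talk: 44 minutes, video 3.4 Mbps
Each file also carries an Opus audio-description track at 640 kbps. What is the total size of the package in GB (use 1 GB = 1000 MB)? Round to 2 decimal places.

Audio: 640 kbps = 0.640 Mbps.
TV episode: 5.940 Mbps × 1800 s = 10692.0 Mb
concert recording: 28.080 Mbps × 8340 s = 234187.2 Mb
time-lapse clip: 12.940 Mbps × 420 s = 5434.8 Mb
conference talk: 4.040 Mbps × 2640 s = 10665.6 Mb
Total: 260979.6 Mb = 32622.5 MB.
= 32.62 GB.

32.62 GB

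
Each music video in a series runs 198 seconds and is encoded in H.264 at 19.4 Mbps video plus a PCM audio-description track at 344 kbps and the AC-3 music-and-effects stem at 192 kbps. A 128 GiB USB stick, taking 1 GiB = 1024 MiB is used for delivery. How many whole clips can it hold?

Audio total: 344 + 192 = 536 kbps = 0.536 Mbps.
Total bitrate: 19.936 Mbps.
Per item: 19.936 Mbps × 198 s = 3,947 Mb = 493.4 MB.
Capacity: 128 GiB = 1,099,512 Mb; 278.55 items → 278 complete.

278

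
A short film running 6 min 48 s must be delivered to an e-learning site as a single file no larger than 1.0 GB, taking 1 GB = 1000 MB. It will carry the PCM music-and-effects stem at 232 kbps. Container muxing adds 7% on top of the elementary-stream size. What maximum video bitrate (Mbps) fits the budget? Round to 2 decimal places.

Budget: 1.0 GB = 8000.0 Mb.
Stream payload after overhead: 8000.0 / 1.07 = 7476.6 Mb.
6 min 48 s = 408 s
Total bitrate budget: 7476.6 Mb / 408 s = 18.325 Mbps.
Audio: 232 kbps = 0.232 Mbps.
Video: 18.325 − 0.232 = 18.093 Mbps.

18.09 Mbps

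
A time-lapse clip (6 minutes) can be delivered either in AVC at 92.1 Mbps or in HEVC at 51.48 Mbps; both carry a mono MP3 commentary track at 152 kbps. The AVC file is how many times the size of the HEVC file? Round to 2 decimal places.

1.79

6 min = 360 s
Audio: 152 kbps = 0.152 Mbps.
AVC: 92.252 Mbps × 360 s = 33210.7 Mb = 4.151 GB.
HEVC: 51.632 Mbps × 360 s = 18587.5 Mb = 2.323 GB.
Ratio: 4.151 / 2.323 = 1.787.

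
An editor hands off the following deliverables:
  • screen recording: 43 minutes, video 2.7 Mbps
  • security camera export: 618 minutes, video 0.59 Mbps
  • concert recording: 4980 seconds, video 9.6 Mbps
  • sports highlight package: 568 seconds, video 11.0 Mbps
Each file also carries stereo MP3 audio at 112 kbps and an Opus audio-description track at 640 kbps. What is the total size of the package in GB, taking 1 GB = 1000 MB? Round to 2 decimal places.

14.61 GB

Audio total: 112 + 640 = 752 kbps = 0.752 Mbps.
screen recording: 3.452 Mbps × 2580 s = 8906.2 Mb
security camera export: 1.342 Mbps × 37080 s = 49761.4 Mb
concert recording: 10.352 Mbps × 4980 s = 51553.0 Mb
sports highlight package: 11.752 Mbps × 568 s = 6675.1 Mb
Total: 116895.6 Mb = 14612.0 MB.
= 14.61 GB.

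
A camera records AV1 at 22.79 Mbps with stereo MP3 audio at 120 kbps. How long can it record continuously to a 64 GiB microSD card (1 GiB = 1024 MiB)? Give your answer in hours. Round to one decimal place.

6.7 hours

Audio: 120 kbps = 0.120 Mbps.
Total bitrate: 22.79 + 0.120 = 22.910 Mbps.
Capacity: 64 GiB = 549,756 Mb.
Recording time: 549,756 / 22.910 = 23,996 s ≈ 6.67 hours.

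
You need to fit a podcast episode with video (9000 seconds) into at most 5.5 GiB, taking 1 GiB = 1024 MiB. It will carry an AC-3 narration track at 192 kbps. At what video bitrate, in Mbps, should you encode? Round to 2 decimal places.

Budget: 5.5 GiB = 47244.6 Mb.
Total bitrate budget: 47244.6 Mb / 9000 s = 5.249 Mbps.
Audio: 192 kbps = 0.192 Mbps.
Video: 5.249 − 0.192 = 5.057 Mbps.

5.06 Mbps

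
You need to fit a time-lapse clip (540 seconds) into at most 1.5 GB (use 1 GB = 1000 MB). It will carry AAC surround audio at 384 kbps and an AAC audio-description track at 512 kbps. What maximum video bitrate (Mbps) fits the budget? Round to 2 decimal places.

Budget: 1.5 GB = 12000.0 Mb.
Total bitrate budget: 12000.0 Mb / 540 s = 22.222 Mbps.
Audio total: 384 + 512 = 896 kbps = 0.896 Mbps.
Video: 22.222 − 0.896 = 21.326 Mbps.

21.33 Mbps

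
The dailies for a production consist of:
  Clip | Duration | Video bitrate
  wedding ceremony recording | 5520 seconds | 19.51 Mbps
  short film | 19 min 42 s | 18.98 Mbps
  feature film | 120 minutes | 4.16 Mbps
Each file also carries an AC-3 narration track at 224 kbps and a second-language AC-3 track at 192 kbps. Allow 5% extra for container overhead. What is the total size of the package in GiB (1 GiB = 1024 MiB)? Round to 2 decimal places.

20.27 GiB

Audio total: 224 + 192 = 416 kbps = 0.416 Mbps.
wedding ceremony recording: 19.926 Mbps × 5520 s × 1.05 = 115491.1 Mb
short film: 19.396 Mbps × 1182 s × 1.05 = 24072.4 Mb
feature film: 4.576 Mbps × 7200 s × 1.05 = 34594.6 Mb
Total: 174158.0 Mb = 21769.8 MB.
= 20.27 GiB.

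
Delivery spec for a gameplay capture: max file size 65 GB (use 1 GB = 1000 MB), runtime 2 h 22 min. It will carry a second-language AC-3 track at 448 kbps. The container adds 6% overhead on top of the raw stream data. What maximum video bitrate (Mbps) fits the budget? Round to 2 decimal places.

Budget: 65 GB = 520000.0 Mb.
Stream payload after overhead: 520000.0 / 1.06 = 490566.0 Mb.
2 h 22 min = 142 min = 8520 s
Total bitrate budget: 490566.0 Mb / 8520 s = 57.578 Mbps.
Audio: 448 kbps = 0.448 Mbps.
Video: 57.578 − 0.448 = 57.130 Mbps.

57.13 Mbps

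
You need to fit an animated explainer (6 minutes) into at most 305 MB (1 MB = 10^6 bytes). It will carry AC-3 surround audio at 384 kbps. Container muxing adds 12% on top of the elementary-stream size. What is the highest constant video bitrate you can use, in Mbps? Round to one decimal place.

5.7 Mbps

Budget: 305 MB = 2440.0 Mb.
Stream payload after overhead: 2440.0 / 1.12 = 2178.6 Mb.
6 min = 360 s
Total bitrate budget: 2178.6 Mb / 360 s = 6.052 Mbps.
Audio: 384 kbps = 0.384 Mbps.
Video: 6.052 − 0.384 = 5.668 Mbps.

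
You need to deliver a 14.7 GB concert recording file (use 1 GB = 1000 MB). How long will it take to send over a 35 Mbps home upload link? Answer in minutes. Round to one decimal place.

File: 14.7 GB = 117600.0 Mb.
At 35 Mbps: 117600.0 / 35 = 3360.0 s ≈ 56 minutes.

56.0 minutes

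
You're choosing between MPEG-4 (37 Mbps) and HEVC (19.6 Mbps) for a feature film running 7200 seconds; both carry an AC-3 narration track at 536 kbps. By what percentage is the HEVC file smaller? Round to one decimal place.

46.4%

Audio: 536 kbps = 0.536 Mbps.
MPEG-4: 37.536 Mbps × 7200 s = 270259.2 Mb = 31.462 GiB.
HEVC: 20.136 Mbps × 7200 s = 144979.2 Mb = 16.878 GiB.
Reduction: (1 − 16.878/31.462) × 100 = 46.36%.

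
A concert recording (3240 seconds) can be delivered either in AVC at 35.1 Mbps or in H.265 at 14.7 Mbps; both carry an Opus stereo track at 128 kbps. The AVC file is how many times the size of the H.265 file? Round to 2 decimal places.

2.38

Audio: 128 kbps = 0.128 Mbps.
AVC: 35.228 Mbps × 3240 s = 114138.7 Mb = 14.267 GB.
H.265: 14.828 Mbps × 3240 s = 48042.7 Mb = 6.005 GB.
Ratio: 14.267 / 6.005 = 2.376.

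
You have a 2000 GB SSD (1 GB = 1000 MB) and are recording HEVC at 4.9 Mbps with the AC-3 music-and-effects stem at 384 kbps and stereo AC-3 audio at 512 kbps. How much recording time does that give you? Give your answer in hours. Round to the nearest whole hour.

Audio total: 384 + 512 = 896 kbps = 0.896 Mbps.
Total bitrate: 4.9 + 0.896 = 5.796 Mbps.
Capacity: 2000 GB = 16,000,000 Mb.
Recording time: 16,000,000 / 5.796 = 2,760,524 s ≈ 767 hours.

767 hours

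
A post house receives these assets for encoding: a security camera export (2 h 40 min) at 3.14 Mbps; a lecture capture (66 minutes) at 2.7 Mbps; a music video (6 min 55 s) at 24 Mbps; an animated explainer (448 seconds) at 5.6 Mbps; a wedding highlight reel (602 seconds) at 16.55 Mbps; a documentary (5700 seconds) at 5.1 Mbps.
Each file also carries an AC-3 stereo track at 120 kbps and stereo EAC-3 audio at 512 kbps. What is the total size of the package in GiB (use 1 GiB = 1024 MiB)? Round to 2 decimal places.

Audio total: 120 + 512 = 632 kbps = 0.632 Mbps.
security camera export: 3.772 Mbps × 9600 s = 36211.2 Mb
lecture capture: 3.332 Mbps × 3960 s = 13194.7 Mb
music video: 24.632 Mbps × 415 s = 10222.3 Mb
animated explainer: 6.232 Mbps × 448 s = 2791.9 Mb
wedding highlight reel: 17.182 Mbps × 602 s = 10343.6 Mb
documentary: 5.732 Mbps × 5700 s = 32672.4 Mb
Total: 105436.1 Mb = 13179.5 MB.
= 12.27 GiB.

12.27 GiB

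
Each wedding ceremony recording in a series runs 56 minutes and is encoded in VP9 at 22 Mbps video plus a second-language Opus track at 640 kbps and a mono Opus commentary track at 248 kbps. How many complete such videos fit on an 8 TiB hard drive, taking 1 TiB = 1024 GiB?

56 min = 3360 s
Audio total: 640 + 248 = 888 kbps = 0.888 Mbps.
Total bitrate: 22.888 Mbps.
Per item: 22.888 Mbps × 3360 s = 76,904 Mb = 9,613 MB.
Capacity: 8 TiB = 70,368,744 Mb; 915.02 items → 915 complete.

915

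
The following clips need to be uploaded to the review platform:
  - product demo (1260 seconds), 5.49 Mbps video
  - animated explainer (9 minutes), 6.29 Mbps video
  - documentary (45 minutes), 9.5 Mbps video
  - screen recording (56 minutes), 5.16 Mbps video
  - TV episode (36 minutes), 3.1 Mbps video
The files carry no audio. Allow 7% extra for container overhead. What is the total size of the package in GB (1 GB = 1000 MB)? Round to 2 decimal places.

8.02 GB

product demo: 5.490 Mbps × 1260 s × 1.07 = 7401.6 Mb
animated explainer: 6.290 Mbps × 540 s × 1.07 = 3634.4 Mb
documentary: 9.500 Mbps × 2700 s × 1.07 = 27445.5 Mb
screen recording: 5.160 Mbps × 3360 s × 1.07 = 18551.2 Mb
TV episode: 3.100 Mbps × 2160 s × 1.07 = 7164.7 Mb
Total: 64197.4 Mb = 8024.7 MB.
= 8.025 GB.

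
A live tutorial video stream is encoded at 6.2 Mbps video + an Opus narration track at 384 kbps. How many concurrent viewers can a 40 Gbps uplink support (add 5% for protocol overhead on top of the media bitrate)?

Audio: 384 kbps = 0.384 Mbps.
Per-viewer media rate: 6.584 Mbps.
On the wire with 5% overhead: 6.913 Mbps.
40 Gbps = 40,000 Mbps; 40,000 / 6.913 = 5786.03 → 5786 viewers.

5786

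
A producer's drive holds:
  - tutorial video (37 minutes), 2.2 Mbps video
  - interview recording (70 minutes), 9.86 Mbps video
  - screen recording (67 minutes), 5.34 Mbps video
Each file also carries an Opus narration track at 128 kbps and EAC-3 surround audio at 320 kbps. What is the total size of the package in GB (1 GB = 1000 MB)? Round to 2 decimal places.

9.05 GB

Audio total: 128 + 320 = 448 kbps = 0.448 Mbps.
tutorial video: 2.648 Mbps × 2220 s = 5878.6 Mb
interview recording: 10.308 Mbps × 4200 s = 43293.6 Mb
screen recording: 5.788 Mbps × 4020 s = 23267.8 Mb
Total: 72439.9 Mb = 9055.0 MB.
= 9.055 GB.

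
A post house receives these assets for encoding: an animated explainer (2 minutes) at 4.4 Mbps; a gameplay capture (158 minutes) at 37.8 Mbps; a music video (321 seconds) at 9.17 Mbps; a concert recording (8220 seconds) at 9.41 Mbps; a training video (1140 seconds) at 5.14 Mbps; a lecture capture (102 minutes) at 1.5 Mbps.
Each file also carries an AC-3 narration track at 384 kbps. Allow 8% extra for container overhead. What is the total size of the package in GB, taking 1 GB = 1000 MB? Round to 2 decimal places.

62.63 GB

Audio: 384 kbps = 0.384 Mbps.
animated explainer: 4.784 Mbps × 120 s × 1.08 = 620.0 Mb
gameplay capture: 38.184 Mbps × 9480 s × 1.08 = 390943.1 Mb
music video: 9.554 Mbps × 321 s × 1.08 = 3312.2 Mb
concert recording: 9.794 Mbps × 8220 s × 1.08 = 86947.2 Mb
training video: 5.524 Mbps × 1140 s × 1.08 = 6801.1 Mb
lecture capture: 1.884 Mbps × 6120 s × 1.08 = 12452.5 Mb
Total: 501076.1 Mb = 62634.5 MB.
= 62.63 GB.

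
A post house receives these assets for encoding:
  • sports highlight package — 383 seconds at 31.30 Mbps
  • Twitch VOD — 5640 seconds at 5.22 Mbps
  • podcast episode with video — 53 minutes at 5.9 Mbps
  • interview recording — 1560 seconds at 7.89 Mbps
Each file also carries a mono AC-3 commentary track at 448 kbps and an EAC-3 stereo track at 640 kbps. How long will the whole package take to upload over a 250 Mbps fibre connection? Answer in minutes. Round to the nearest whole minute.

6 minutes

Audio total: 448 + 640 = 1088 kbps = 1.088 Mbps.
sports highlight package: 32.388 Mbps × 383 s = 12404.6 Mb
Twitch VOD: 6.308 Mbps × 5640 s = 35577.1 Mb
podcast episode with video: 6.988 Mbps × 3180 s = 22221.8 Mb
interview recording: 8.978 Mbps × 1560 s = 14005.7 Mb
Total: 84209.2 Mb = 10526.2 MB.
At 250 Mbps: 84209.2 / 250 = 337 s ≈ 5.61 minutes.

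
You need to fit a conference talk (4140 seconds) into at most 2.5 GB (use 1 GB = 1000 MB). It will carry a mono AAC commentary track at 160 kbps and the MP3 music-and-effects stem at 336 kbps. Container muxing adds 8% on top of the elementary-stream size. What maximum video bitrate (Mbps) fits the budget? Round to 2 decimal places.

Budget: 2.5 GB = 20000.0 Mb.
Stream payload after overhead: 20000.0 / 1.08 = 18518.5 Mb.
Total bitrate budget: 18518.5 Mb / 4140 s = 4.473 Mbps.
Audio total: 160 + 336 = 496 kbps = 0.496 Mbps.
Video: 4.473 − 0.496 = 3.977 Mbps.

3.98 Mbps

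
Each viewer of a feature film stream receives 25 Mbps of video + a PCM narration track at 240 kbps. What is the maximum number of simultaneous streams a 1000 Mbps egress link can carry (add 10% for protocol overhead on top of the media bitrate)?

36

Audio: 240 kbps = 0.240 Mbps.
Per-viewer media rate: 25.240 Mbps.
On the wire with 10% overhead: 27.764 Mbps.
1000 Mbps = 1,000 Mbps; 1,000 / 27.764 = 36.02 → 36 viewers.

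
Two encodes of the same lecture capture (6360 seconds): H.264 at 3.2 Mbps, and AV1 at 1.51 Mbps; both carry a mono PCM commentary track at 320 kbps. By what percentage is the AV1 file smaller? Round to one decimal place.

Audio: 320 kbps = 0.320 Mbps.
H.264: 3.520 Mbps × 6360 s = 22387.2 Mb = 2.606 GiB.
AV1: 1.830 Mbps × 6360 s = 11638.8 Mb = 1.355 GiB.
Reduction: (1 − 1.355/2.606) × 100 = 48.01%.

48.0%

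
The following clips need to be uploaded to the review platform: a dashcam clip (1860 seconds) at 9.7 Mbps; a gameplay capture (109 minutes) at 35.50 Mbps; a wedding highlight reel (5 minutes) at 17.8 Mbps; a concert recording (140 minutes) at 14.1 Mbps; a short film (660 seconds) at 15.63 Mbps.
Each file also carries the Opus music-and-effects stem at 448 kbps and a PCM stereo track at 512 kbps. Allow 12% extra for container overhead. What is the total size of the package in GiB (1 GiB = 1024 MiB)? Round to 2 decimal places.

52.33 GiB

Audio total: 448 + 512 = 960 kbps = 0.960 Mbps.
dashcam clip: 10.660 Mbps × 1860 s × 1.12 = 22206.9 Mb
gameplay capture: 36.460 Mbps × 6540 s × 1.12 = 267062.2 Mb
wedding highlight reel: 18.760 Mbps × 300 s × 1.12 = 6303.4 Mb
concert recording: 15.060 Mbps × 8400 s × 1.12 = 141684.5 Mb
short film: 16.590 Mbps × 660 s × 1.12 = 12263.3 Mb
Total: 449520.3 Mb = 56190.0 MB.
= 52.33 GiB.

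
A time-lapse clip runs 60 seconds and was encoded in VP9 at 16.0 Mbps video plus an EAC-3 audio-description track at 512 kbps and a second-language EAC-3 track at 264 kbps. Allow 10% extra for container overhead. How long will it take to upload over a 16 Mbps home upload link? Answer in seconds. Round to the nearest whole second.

69 seconds

Audio total: 512 + 264 = 776 kbps = 0.776 Mbps.
Total bitrate: 16.776 Mbps.
File: 16.776 Mbps × 60 s = 1006.6 Mb.
With 10% container overhead: ×1.10. → 1107.2 Mb.
At 16 Mbps: 1107.2 / 16 = 69.2 s ≈ 69.2 seconds.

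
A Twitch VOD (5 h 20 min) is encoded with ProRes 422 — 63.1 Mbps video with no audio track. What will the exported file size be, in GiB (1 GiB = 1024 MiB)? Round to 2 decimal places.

141.04 GiB

5 h 20 min = 320 min = 19200 s
Total bitrate: 63.1 Mbps.
Stream data: 63.100 Mbps × 19200 s = 1211520.0 Mb.
1,211,520 Mb = 151,440,000,000 bytes ÷ 1,073,741,824 = 141.0 GiB.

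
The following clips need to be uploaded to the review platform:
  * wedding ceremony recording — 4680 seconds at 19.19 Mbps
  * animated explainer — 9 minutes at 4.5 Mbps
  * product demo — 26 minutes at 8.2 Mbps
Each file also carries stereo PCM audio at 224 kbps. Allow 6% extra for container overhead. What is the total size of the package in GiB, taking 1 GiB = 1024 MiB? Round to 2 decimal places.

Audio: 224 kbps = 0.224 Mbps.
wedding ceremony recording: 19.414 Mbps × 4680 s × 1.06 = 96309.0 Mb
animated explainer: 4.724 Mbps × 540 s × 1.06 = 2704.0 Mb
product demo: 8.424 Mbps × 1560 s × 1.06 = 13929.9 Mb
Total: 112942.9 Mb = 14117.9 MB.
= 13.15 GiB.

13.15 GiB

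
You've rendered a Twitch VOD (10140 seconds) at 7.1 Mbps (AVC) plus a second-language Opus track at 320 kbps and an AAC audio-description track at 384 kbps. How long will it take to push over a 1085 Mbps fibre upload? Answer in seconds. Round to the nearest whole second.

Audio total: 320 + 384 = 704 kbps = 0.704 Mbps.
Total bitrate: 7.804 Mbps.
File: 7.804 Mbps × 10140 s = 79132.6 Mb.
At 1085 Mbps: 79132.6 / 1085 = 72.9 s ≈ 72.9 seconds.

73 seconds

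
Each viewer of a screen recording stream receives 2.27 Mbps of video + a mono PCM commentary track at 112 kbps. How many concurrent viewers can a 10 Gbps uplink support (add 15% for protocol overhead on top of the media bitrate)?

3650

Audio: 112 kbps = 0.112 Mbps.
Per-viewer media rate: 2.382 Mbps.
On the wire with 15% overhead: 2.739 Mbps.
10 Gbps = 10,000 Mbps; 10,000 / 2.739 = 3650.57 → 3650 viewers.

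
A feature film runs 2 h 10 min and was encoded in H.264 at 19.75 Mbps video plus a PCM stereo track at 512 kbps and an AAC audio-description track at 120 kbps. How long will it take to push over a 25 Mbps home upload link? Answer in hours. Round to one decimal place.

1.8 hours

2 h 10 min = 130 min = 7800 s
Audio total: 512 + 120 = 632 kbps = 0.632 Mbps.
Total bitrate: 20.382 Mbps.
File: 20.382 Mbps × 7800 s = 158979.6 Mb.
At 25 Mbps: 158979.6 / 25 = 6359.2 s ≈ 1.77 hours.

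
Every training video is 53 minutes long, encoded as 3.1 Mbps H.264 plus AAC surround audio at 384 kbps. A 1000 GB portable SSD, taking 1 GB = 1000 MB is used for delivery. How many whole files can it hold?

53 min = 3180 s
Audio: 384 kbps = 0.384 Mbps.
Total bitrate: 3.484 Mbps.
Per item: 3.484 Mbps × 3180 s = 11,079 Mb = 1,385 MB.
Capacity: 1000 GB = 8,000,000 Mb; 722.08 items → 722 complete.

722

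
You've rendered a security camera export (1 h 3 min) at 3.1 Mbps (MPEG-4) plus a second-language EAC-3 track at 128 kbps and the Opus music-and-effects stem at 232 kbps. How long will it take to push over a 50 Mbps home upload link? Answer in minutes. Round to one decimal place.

4.4 minutes

1 h 3 min = 63 min = 3780 s
Audio total: 128 + 232 = 360 kbps = 0.360 Mbps.
Total bitrate: 3.460 Mbps.
File: 3.460 Mbps × 3780 s = 13078.8 Mb.
At 50 Mbps: 13078.8 / 50 = 261.6 s ≈ 4.36 minutes.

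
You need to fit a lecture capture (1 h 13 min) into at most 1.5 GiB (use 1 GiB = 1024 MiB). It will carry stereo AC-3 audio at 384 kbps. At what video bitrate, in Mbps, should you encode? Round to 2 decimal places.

Budget: 1.5 GiB = 12884.9 Mb.
1 h 13 min = 73 min = 4380 s
Total bitrate budget: 12884.9 Mb / 4380 s = 2.942 Mbps.
Audio: 384 kbps = 0.384 Mbps.
Video: 2.942 − 0.384 = 2.558 Mbps.

2.56 Mbps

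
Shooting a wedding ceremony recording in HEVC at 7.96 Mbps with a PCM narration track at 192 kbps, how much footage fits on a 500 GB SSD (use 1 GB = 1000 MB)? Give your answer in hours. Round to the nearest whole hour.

136 hours

Audio: 192 kbps = 0.192 Mbps.
Total bitrate: 7.96 + 0.192 = 8.152 Mbps.
Capacity: 500 GB = 4,000,000 Mb.
Recording time: 4,000,000 / 8.152 = 490,677 s ≈ 136 hours.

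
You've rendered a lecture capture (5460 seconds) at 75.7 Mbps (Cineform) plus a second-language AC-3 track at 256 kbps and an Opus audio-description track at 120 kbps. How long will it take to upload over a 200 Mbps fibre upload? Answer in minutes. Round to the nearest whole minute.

35 minutes

Audio total: 256 + 120 = 376 kbps = 0.376 Mbps.
Total bitrate: 76.076 Mbps.
File: 76.076 Mbps × 5460 s = 415375.0 Mb.
At 200 Mbps: 415375.0 / 200 = 2076.9 s ≈ 34.6 minutes.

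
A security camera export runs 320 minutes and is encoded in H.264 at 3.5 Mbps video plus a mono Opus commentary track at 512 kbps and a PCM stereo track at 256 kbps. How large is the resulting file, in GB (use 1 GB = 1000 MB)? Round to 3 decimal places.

320 min = 19200 s
Audio total: 512 + 256 = 768 kbps = 0.768 Mbps.
Total bitrate: 3.5 + 0.768 = 4.268 Mbps.
Stream data: 4.268 Mbps × 19200 s = 81945.6 Mb.
81,946 Mb ÷ 8 = 10,243 MB → 10.24 GB.

10.243 GB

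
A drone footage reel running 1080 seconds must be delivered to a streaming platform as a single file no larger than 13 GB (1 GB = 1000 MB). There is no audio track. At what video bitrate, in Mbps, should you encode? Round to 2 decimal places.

Budget: 13 GB = 104000.0 Mb.
Total bitrate budget: 104000.0 Mb / 1080 s = 96.296 Mbps.

96.30 Mbps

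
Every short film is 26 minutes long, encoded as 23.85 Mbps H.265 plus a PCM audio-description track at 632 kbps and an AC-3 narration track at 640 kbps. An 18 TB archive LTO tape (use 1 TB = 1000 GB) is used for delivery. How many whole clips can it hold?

26 min = 1560 s
Audio total: 632 + 640 = 1272 kbps = 1.272 Mbps.
Total bitrate: 25.122 Mbps.
Per item: 25.122 Mbps × 1560 s = 39,190 Mb = 4,899 MB.
Capacity: 18 TB = 144,000,000 Mb; 3674.38 items → 3674 complete.

3674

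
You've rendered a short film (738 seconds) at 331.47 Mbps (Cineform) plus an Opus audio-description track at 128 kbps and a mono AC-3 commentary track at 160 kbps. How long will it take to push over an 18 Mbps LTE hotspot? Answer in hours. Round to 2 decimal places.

3.78 hours

Audio total: 128 + 160 = 288 kbps = 0.288 Mbps.
Total bitrate: 331.758 Mbps.
File: 331.758 Mbps × 738 s = 244837.4 Mb.
At 18 Mbps: 244837.4 / 18 = 13602.1 s ≈ 3.78 hours.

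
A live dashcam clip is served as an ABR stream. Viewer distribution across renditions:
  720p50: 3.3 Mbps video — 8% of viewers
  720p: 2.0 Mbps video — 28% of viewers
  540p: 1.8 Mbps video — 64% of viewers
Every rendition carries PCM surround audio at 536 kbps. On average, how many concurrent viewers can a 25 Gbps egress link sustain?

9952

Audio: 536 kbps = 0.536 Mbps.
Average per-viewer bitrate: 0.08×3.836 + 0.28×2.536 + 0.64×2.336 = 2.512 Mbps.
25 Gbps = 25,000 Mbps; 25,000 / 2.512 = 9952.23 → 9952.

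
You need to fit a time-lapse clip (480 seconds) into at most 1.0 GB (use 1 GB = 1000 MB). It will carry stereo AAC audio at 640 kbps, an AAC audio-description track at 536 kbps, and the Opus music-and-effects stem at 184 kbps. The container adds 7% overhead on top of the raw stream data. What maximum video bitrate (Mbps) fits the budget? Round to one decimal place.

Budget: 1.0 GB = 8000.0 Mb.
Stream payload after overhead: 8000.0 / 1.07 = 7476.6 Mb.
Total bitrate budget: 7476.6 Mb / 480 s = 15.576 Mbps.
Audio total: 640 + 536 + 184 = 1360 kbps = 1.360 Mbps.
Video: 15.576 − 1.360 = 14.216 Mbps.

14.2 Mbps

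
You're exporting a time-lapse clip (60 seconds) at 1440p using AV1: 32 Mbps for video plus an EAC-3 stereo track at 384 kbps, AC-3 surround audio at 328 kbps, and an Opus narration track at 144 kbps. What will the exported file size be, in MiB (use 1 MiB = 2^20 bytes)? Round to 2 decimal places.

235.00 MiB

Audio total: 384 + 328 + 144 = 856 kbps = 0.856 Mbps.
Total bitrate: 32 + 0.856 = 32.856 Mbps.
Stream data: 32.856 Mbps × 60 s = 1971.4 Mb.
1,971 Mb = 246,420,000 bytes ÷ 1,048,576 = 235.0 MiB.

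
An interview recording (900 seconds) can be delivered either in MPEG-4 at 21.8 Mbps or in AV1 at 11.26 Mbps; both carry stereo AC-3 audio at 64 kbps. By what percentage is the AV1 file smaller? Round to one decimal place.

48.2%

Audio: 64 kbps = 0.064 Mbps.
MPEG-4: 21.864 Mbps × 900 s = 19677.6 Mb = 2.460 GB.
AV1: 11.324 Mbps × 900 s = 10191.6 Mb = 1.274 GB.
Reduction: (1 − 1.274/2.460) × 100 = 48.21%.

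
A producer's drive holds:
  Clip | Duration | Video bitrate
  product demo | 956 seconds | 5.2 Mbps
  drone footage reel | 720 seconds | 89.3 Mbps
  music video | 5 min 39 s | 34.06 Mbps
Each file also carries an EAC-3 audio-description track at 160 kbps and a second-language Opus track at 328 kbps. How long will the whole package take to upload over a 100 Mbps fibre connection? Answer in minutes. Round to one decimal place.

13.6 minutes

Audio total: 160 + 328 = 488 kbps = 0.488 Mbps.
product demo: 5.688 Mbps × 956 s = 5437.7 Mb
drone footage reel: 89.788 Mbps × 720 s = 64647.4 Mb
music video: 34.548 Mbps × 339 s = 11711.8 Mb
Total: 81796.9 Mb = 10224.6 MB.
At 100 Mbps: 81796.9 / 100 = 818 s ≈ 13.6 minutes.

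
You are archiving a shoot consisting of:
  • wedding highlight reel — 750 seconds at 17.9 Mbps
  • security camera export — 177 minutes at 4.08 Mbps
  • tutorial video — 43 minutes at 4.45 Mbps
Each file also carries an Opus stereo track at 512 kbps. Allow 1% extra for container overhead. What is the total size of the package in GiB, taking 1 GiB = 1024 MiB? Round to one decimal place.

8.9 GiB

Audio: 512 kbps = 0.512 Mbps.
wedding highlight reel: 18.412 Mbps × 750 s × 1.01 = 13947.1 Mb
security camera export: 4.592 Mbps × 10620 s × 1.01 = 49254.7 Mb
tutorial video: 4.962 Mbps × 2580 s × 1.01 = 12930.0 Mb
Total: 76131.8 Mb = 9516.5 MB.
= 8.863 GiB.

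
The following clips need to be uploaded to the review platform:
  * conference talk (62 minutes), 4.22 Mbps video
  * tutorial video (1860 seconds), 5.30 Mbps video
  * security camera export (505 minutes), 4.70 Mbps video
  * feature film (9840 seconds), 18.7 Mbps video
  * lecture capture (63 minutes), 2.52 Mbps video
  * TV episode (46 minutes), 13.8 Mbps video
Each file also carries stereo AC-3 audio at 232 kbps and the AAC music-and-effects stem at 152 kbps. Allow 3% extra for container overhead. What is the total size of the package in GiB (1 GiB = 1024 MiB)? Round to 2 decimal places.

50.32 GiB

Audio total: 232 + 152 = 384 kbps = 0.384 Mbps.
conference talk: 4.604 Mbps × 3720 s × 1.03 = 17640.7 Mb
tutorial video: 5.684 Mbps × 1860 s × 1.03 = 10889.4 Mb
security camera export: 5.084 Mbps × 30300 s × 1.03 = 158666.6 Mb
feature film: 19.084 Mbps × 9840 s × 1.03 = 193420.2 Mb
lecture capture: 2.904 Mbps × 3780 s × 1.03 = 11306.4 Mb
TV episode: 14.184 Mbps × 2760 s × 1.03 = 40322.3 Mb
Total: 432245.5 Mb = 54030.7 MB.
= 50.32 GiB.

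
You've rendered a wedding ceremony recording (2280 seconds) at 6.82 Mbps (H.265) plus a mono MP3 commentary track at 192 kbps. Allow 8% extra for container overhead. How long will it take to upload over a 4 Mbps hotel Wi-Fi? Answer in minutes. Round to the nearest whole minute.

72 minutes

Audio: 192 kbps = 0.192 Mbps.
Total bitrate: 7.012 Mbps.
File: 7.012 Mbps × 2280 s = 15987.4 Mb.
With 8% container overhead: ×1.08. → 17266.3 Mb.
At 4 Mbps: 17266.3 / 4 = 4316.6 s ≈ 71.9 minutes.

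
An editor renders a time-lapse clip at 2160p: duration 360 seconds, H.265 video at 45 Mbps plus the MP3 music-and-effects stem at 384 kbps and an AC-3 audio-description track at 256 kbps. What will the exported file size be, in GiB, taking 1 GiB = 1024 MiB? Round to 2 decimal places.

Audio total: 384 + 256 = 640 kbps = 0.640 Mbps.
Total bitrate: 45 + 0.640 = 45.640 Mbps.
Stream data: 45.640 Mbps × 360 s = 16430.4 Mb.
16,430 Mb = 2,053,800,000 bytes ÷ 1,073,741,824 = 1.913 GiB.

1.91 GiB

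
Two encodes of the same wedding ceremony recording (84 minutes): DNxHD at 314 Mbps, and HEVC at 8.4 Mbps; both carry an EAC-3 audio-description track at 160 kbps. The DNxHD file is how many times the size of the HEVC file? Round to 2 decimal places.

36.70

84 min = 5040 s
Audio: 160 kbps = 0.160 Mbps.
DNxHD: 314.160 Mbps × 5040 s = 1583366.4 Mb = 184.328 GiB.
HEVC: 8.560 Mbps × 5040 s = 43142.4 Mb = 5.022 GiB.
Ratio: 184.328 / 5.022 = 36.701.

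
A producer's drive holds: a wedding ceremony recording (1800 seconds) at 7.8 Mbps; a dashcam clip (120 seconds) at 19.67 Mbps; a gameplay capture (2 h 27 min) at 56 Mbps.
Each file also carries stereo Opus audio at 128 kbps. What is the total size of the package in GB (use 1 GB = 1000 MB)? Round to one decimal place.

Audio: 128 kbps = 0.128 Mbps.
wedding ceremony recording: 7.928 Mbps × 1800 s = 14270.4 Mb
dashcam clip: 19.798 Mbps × 120 s = 2375.8 Mb
gameplay capture: 56.128 Mbps × 8820 s = 495049.0 Mb
Total: 511695.1 Mb = 63961.9 MB.
= 63.96 GB.

64.0 GB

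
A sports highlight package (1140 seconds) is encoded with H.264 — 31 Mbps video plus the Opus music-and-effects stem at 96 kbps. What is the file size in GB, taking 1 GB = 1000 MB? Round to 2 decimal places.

Audio: 96 kbps = 0.096 Mbps.
Total bitrate: 31 + 0.096 = 31.096 Mbps.
Stream data: 31.096 Mbps × 1140 s = 35449.4 Mb.
35,449 Mb ÷ 8 = 4,431 MB → 4.431 GB.

4.43 GB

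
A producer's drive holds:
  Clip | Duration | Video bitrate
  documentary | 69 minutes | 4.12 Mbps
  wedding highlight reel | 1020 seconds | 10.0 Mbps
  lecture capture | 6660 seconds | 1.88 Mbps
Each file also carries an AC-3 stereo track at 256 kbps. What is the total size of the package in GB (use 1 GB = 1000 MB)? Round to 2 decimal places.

5.35 GB

Audio: 256 kbps = 0.256 Mbps.
documentary: 4.376 Mbps × 4140 s = 18116.6 Mb
wedding highlight reel: 10.256 Mbps × 1020 s = 10461.1 Mb
lecture capture: 2.136 Mbps × 6660 s = 14225.8 Mb
Total: 42803.5 Mb = 5350.4 MB.
= 5.350 GB.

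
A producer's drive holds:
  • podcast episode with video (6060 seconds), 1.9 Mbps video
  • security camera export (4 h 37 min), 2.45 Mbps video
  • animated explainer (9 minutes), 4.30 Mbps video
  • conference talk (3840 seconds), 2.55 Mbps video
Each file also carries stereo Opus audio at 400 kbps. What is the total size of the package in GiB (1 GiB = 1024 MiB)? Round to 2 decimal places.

8.75 GiB

Audio: 400 kbps = 0.400 Mbps.
podcast episode with video: 2.300 Mbps × 6060 s = 13938.0 Mb
security camera export: 2.850 Mbps × 16620 s = 47367.0 Mb
animated explainer: 4.700 Mbps × 540 s = 2538.0 Mb
conference talk: 2.950 Mbps × 3840 s = 11328.0 Mb
Total: 75171.0 Mb = 9396.4 MB.
= 8.751 GiB.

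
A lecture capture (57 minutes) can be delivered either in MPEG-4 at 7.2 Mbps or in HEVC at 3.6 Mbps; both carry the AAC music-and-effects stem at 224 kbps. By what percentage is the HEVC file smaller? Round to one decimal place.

48.5%

57 min = 3420 s
Audio: 224 kbps = 0.224 Mbps.
MPEG-4: 7.424 Mbps × 3420 s = 25390.1 Mb = 3.174 GB.
HEVC: 3.824 Mbps × 3420 s = 13078.1 Mb = 1.635 GB.
Reduction: (1 − 1.635/3.174) × 100 = 48.49%.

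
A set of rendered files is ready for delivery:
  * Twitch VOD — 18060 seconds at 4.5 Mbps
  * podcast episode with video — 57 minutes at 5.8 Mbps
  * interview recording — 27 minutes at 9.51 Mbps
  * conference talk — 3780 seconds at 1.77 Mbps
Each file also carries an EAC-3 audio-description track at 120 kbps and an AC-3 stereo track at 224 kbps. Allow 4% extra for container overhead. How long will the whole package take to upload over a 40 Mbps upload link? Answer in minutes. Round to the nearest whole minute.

Audio total: 120 + 224 = 344 kbps = 0.344 Mbps.
Twitch VOD: 4.844 Mbps × 18060 s × 1.04 = 90981.9 Mb
podcast episode with video: 6.144 Mbps × 3420 s × 1.04 = 21853.0 Mb
interview recording: 9.854 Mbps × 1620 s × 1.04 = 16602.0 Mb
conference talk: 2.114 Mbps × 3780 s × 1.04 = 8310.6 Mb
Total: 137747.5 Mb = 17218.4 MB.
At 40 Mbps: 137747.5 / 40 = 3444 s ≈ 57.4 minutes.

57 minutes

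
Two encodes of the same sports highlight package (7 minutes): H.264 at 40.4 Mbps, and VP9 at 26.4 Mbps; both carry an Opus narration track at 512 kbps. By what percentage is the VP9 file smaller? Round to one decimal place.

7 min = 420 s
Audio: 512 kbps = 0.512 Mbps.
H.264: 40.912 Mbps × 420 s = 17183.0 Mb = 2.000 GiB.
VP9: 26.912 Mbps × 420 s = 11303.0 Mb = 1.316 GiB.
Reduction: (1 − 1.316/2.000) × 100 = 34.22%.

34.2%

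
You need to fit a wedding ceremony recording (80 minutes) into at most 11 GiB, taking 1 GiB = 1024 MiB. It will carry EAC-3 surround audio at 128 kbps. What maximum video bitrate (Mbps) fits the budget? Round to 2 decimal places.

19.56 Mbps

Budget: 11 GiB = 94489.3 Mb.
80 min = 4800 s
Total bitrate budget: 94489.3 Mb / 4800 s = 19.685 Mbps.
Audio: 128 kbps = 0.128 Mbps.
Video: 19.685 − 0.128 = 19.557 Mbps.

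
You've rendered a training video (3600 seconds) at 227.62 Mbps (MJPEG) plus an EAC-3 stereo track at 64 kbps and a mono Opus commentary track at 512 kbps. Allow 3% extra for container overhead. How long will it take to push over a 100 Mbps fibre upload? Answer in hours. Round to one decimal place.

2.4 hours

Audio total: 64 + 512 = 576 kbps = 0.576 Mbps.
Total bitrate: 228.196 Mbps.
File: 228.196 Mbps × 3600 s = 821505.6 Mb.
With 3% container overhead: ×1.03. → 846150.8 Mb.
At 100 Mbps: 846150.8 / 100 = 8461.5 s ≈ 2.35 hours.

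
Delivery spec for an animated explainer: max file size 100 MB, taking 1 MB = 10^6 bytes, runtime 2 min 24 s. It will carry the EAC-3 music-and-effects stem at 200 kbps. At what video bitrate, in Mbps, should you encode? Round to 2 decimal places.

5.36 Mbps

Budget: 100 MB = 800.0 Mb.
2 min 24 s = 144 s
Total bitrate budget: 800.0 Mb / 144 s = 5.556 Mbps.
Audio: 200 kbps = 0.200 Mbps.
Video: 5.556 − 0.200 = 5.356 Mbps.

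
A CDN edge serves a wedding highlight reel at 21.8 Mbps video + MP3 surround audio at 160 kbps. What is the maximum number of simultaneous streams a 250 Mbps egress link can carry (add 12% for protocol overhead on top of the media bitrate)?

Audio: 160 kbps = 0.160 Mbps.
Per-viewer media rate: 21.960 Mbps.
On the wire with 12% overhead: 24.595 Mbps.
250 Mbps = 250.0 Mbps; 250.0 / 24.595 = 10.16 → 10 viewers.

10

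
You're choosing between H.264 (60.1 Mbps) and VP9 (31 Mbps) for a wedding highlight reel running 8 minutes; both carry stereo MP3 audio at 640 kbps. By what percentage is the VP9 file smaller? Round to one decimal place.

8 min = 480 s
Audio: 640 kbps = 0.640 Mbps.
H.264: 60.740 Mbps × 480 s = 29155.2 Mb = 3.394 GiB.
VP9: 31.640 Mbps × 480 s = 15187.2 Mb = 1.768 GiB.
Reduction: (1 − 1.768/3.394) × 100 = 47.91%.

47.9%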